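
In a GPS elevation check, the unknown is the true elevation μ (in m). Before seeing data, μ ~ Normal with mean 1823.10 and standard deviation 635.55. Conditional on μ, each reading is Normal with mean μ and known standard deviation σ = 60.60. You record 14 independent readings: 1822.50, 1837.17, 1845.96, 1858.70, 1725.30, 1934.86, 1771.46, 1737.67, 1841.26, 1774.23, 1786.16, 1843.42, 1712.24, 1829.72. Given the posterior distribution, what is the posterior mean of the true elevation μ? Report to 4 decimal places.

1808.6273

For Normal data with known variance σ², a Normal(μ₀, σ₀²) prior on μ is conjugate. Posterior precision = 1/σ₀² + n/σ²; posterior mean is the precision-weighted average of μ₀ and x̄.
Σxᵢ = 1822.50 + 1837.17 + 1845.96 + 1858.70 + 1725.30 + 1934.86 + 1771.46 + 1737.67 + 1841.26 + 1774.23 + 1786.16 + 1843.42 + 1712.24 + 1829.72 = 25320.65, so n·x̄ = 25320.65.
σ₀² = 635.55² = 403923.8025, σ² = 60.60² = 3672.36; σ² + n·σ₀² = 3672.36 + 14·403923.8025 = 5658605.595.
Posterior mean = (μ₀/σ₀² + n·x̄/σ²)/(1/σ₀² + n/σ²) = (σ²·μ₀ + σ₀²·n·x̄)/(σ² + n·σ₀²) = (3672.36·1823.10 + 403923.8025·25320.65)/5658605.595 = 10234308309.287625/5658605.595 = 1808.6273.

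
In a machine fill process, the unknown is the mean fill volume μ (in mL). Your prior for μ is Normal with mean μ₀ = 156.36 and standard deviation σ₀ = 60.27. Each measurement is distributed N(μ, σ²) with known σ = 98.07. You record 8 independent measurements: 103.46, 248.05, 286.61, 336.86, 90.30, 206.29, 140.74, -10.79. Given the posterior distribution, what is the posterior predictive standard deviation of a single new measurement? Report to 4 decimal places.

For Normal data with known variance σ², a Normal(μ₀, σ₀²) prior on μ is conjugate. Posterior precision = 1/σ₀² + n/σ²; posterior mean is the precision-weighted average of μ₀ and x̄.
σ₀² = 60.27² = 3632.4729, σ² = 98.07² = 9617.7249; σ² + n·σ₀² = 9617.7249 + 8·3632.4729 = 38677.5081.
Posterior precision = 1/σ₀² + n/σ² = 1/3632.4729 + 8/9617.7249 = (σ² + n·σ₀²)/(σ₀²σ²) = 38677.5081/(3632.4729·9617.7249); posterior variance σₙ² = σ₀²σ²/(σ² + n·σ₀²) = 3632.4729·9617.7249/38677.5081 = 903.267216.
Predictive variance for one new observation = σₙ² + σ² = 3632.4729·9617.7249/38677.5081 + 9617.7249 = σ²·(σ₀² + 38677.5081)/38677.5081 = 9617.7249·42309.981/38677.5081 = 10520.992116; SD = √(9617.7249·42309.981/38677.5081) = 102.5719.

102.5719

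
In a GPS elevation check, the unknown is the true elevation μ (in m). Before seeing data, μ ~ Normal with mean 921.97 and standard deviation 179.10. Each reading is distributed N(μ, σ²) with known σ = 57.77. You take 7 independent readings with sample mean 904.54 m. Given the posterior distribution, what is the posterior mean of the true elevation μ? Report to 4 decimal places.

For Normal data with known variance σ², a Normal(μ₀, σ₀²) prior on μ is conjugate. Posterior precision = 1/σ₀² + n/σ²; posterior mean is the precision-weighted average of μ₀ and x̄.
n·x̄ = 7·904.54 = 6331.78.
σ₀² = 179.10² = 32076.81, σ² = 57.77² = 3337.3729; σ² + n·σ₀² = 3337.3729 + 7·32076.81 = 227875.0429.
Posterior mean = (μ₀/σ₀² + n·x̄/σ²)/(1/σ₀² + n/σ²) = (σ²·μ₀ + σ₀²·n·x̄)/(σ² + n·σ₀²) = (3337.3729·921.97 + 32076.81·6331.78)/227875.0429 = 206180261.714413/227875.0429 = 904.7953.

904.7953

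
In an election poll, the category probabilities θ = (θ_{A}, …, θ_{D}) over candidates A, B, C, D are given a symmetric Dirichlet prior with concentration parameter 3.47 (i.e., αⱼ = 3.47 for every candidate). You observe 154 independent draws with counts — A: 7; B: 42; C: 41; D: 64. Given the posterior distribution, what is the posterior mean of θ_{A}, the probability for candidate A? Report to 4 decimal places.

0.0624

The Dirichlet prior is conjugate to the Multinomial likelihood: each posterior αⱼ = prior αⱼ + observed count nⱼ.
Posterior concentration: (10.47, 45.47, 44.47, 67.47), total = 167.88.
E[θ_{A}|data] = α_{A}/Σα = 10.47/167.88 = 0.0624.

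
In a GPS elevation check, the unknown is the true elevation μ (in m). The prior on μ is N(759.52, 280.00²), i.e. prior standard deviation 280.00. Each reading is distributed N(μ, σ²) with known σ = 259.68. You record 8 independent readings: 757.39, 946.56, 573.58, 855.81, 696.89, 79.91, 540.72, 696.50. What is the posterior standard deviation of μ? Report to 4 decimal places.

87.2406

For Normal data with known variance σ², a Normal(μ₀, σ₀²) prior on μ is conjugate. Posterior precision = 1/σ₀² + n/σ²; posterior mean is the precision-weighted average of μ₀ and x̄.
σ₀² = 280.00² = 78400, σ² = 259.68² = 67433.7024; σ² + n·σ₀² = 67433.7024 + 8·78400 = 694633.7024.
Posterior precision = 1/σ₀² + n/σ² = 1/78400 + 8/67433.7024 = (σ² + n·σ₀²)/(σ₀²σ²) = 694633.7024/(78400·67433.7024); posterior variance σₙ² = σ₀²σ²/(σ² + n·σ₀²) = 78400·67433.7024/694633.7024 = 7610.921051.
Posterior SD = √σₙ² = √(78400·67433.7024/694633.7024) = 87.2406.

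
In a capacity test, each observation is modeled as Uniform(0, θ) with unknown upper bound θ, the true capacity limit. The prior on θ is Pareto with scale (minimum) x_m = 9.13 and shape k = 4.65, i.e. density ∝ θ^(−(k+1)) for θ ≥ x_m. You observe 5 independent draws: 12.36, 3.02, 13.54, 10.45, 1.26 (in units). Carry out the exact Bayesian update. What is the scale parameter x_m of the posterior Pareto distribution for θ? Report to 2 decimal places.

A Pareto(scale x_m, shape k) prior on the upper bound θ of Uniform(0, θ) is conjugate: posterior is Pareto(max(x_m, max xᵢ), k + n).
Sample maximum = 13.54; prior scale x_m = 9.13 → posterior scale = max = 13.54.
Posterior shape = 4.65 + 5 = 9.65.
Posterior scale x_m = 13.54.

13.54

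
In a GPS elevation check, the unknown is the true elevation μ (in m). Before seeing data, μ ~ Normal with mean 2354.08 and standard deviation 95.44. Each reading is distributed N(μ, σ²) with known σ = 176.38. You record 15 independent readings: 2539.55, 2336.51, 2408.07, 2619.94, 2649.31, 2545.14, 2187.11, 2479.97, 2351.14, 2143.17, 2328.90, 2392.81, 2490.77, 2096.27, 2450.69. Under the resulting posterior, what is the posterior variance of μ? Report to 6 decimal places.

1689.344480

For Normal data with known variance σ², a Normal(μ₀, σ₀²) prior on μ is conjugate. Posterior precision = 1/σ₀² + n/σ²; posterior mean is the precision-weighted average of μ₀ and x̄.
σ₀² = 95.44² = 9108.7936, σ² = 176.38² = 31109.9044; σ² + n·σ₀² = 31109.9044 + 15·9108.7936 = 167741.8084.
Posterior precision = 1/σ₀² + n/σ² = 1/9108.7936 + 15/31109.9044 = (σ² + n·σ₀²)/(σ₀²σ²) = 167741.8084/(9108.7936·31109.9044); posterior variance σₙ² = σ₀²σ²/(σ² + n·σ₀²) = 9108.7936·31109.9044/167741.8084 = 1689.344480.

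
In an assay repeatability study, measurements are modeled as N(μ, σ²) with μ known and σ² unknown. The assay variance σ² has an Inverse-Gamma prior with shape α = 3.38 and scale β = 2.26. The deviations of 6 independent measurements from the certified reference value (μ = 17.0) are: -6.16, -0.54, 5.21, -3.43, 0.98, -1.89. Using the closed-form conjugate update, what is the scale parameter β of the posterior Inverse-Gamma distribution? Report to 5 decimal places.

43.09935

With known mean μ and an Inverse-Gamma(α, β) prior on σ², the Normal likelihood is conjugate: posterior is Inv-Gamma(α + n/2, β + Σ(xᵢ−μ)²/2).
Σ(xᵢ−μ)² = (-6.16)² + (-0.54)² + (5.21)² + (-3.43)² + (0.98)² + (-1.89)² = 81.6787.
Posterior: Inv-Gamma(3.38 + 6/2, 2.26 + 81.6787/2) = Inv-Gamma(6.38, 43.09935).
Posterior β = 43.09935.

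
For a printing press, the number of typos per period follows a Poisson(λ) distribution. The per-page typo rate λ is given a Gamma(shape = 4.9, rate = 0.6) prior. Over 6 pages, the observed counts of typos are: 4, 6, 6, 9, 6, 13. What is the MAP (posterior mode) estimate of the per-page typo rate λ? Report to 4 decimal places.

With a Gamma(shape α, rate β) prior, the Poisson likelihood is conjugate: the posterior is Gamma(α + ΣXᵢ, β + n).
Sum of counts S = 44 over n = 6 pages.
Posterior: Gamma(α+S, β+n) = Gamma(4.9+44, 0.6+6) = Gamma(48.9, 6.6).
Mode of Gamma(α,β) for α≥1 is (α−1)/β = 47.9/6.6 = 7.2576.

7.2576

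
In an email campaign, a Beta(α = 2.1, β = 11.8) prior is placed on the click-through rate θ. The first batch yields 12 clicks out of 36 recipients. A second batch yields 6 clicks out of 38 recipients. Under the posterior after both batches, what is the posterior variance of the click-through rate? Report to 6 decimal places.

0.001984

The Beta prior is conjugate to a Binomial/Bernoulli likelihood; the update adds successes to α and failures to β.
After batch 1: Beta(2.1+12, 11.8+24) = Beta(14.1, 35.8).
After batch 2: Beta(14.1+6, 35.8+32) = Beta(20.1, 67.8).
Var = αβ/((α+β)²(α+β+1)) = 20.1·67.8/(87.9²·88.9) = 0.001984.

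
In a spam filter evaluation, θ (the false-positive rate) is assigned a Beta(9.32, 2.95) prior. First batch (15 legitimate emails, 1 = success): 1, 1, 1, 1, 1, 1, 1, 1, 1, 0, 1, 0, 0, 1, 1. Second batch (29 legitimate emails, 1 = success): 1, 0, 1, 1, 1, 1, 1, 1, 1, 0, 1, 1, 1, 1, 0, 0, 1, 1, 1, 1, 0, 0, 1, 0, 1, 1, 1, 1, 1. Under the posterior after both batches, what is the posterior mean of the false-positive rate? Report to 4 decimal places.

The Beta prior is conjugate to a Binomial/Bernoulli likelihood; the update adds successes to α and failures to β.
After batch 1: Beta(9.32+12, 2.95+3) = Beta(21.32, 5.95).
After batch 2: Beta(21.32+22, 5.95+7) = Beta(43.32, 12.95).
Posterior mean = α/(α+β) = 43.32/56.27 = 0.7699.

0.7699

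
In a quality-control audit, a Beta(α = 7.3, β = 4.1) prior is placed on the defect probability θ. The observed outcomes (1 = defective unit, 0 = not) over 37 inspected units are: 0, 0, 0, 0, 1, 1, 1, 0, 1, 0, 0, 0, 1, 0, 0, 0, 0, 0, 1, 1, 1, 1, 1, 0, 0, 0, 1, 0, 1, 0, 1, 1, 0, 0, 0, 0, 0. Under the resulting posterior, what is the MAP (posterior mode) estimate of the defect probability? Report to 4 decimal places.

The Beta prior is conjugate to a Binomial/Bernoulli likelihood; the update adds successes to α and failures to β.
Posterior: Beta(α+k, β+n−k) = Beta(7.3+14, 4.1+23) = Beta(21.3, 27.1).
Mode of Beta(a,b) for a,b>1 is (a−1)/(a+b−2) = 20.3/46.4 = 0.4375.

0.4375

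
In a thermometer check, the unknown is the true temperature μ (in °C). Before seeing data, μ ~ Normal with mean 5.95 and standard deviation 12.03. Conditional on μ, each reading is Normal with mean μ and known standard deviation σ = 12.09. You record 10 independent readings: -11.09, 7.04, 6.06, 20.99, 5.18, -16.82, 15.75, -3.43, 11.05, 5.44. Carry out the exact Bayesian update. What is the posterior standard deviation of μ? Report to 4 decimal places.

3.6436

For Normal data with known variance σ², a Normal(μ₀, σ₀²) prior on μ is conjugate. Posterior precision = 1/σ₀² + n/σ²; posterior mean is the precision-weighted average of μ₀ and x̄.
σ₀² = 12.03² = 144.7209, σ² = 12.09² = 146.1681; σ² + n·σ₀² = 146.1681 + 10·144.7209 = 1593.3771.
Posterior precision = 1/σ₀² + n/σ² = 1/144.7209 + 10/146.1681 = (σ² + n·σ₀²)/(σ₀²σ²) = 1593.3771/(144.7209·146.1681); posterior variance σₙ² = σ₀²σ²/(σ² + n·σ₀²) = 144.7209·146.1681/1593.3771 = 13.275940.
Posterior SD = √σₙ² = √(144.7209·146.1681/1593.3771) = 3.6436.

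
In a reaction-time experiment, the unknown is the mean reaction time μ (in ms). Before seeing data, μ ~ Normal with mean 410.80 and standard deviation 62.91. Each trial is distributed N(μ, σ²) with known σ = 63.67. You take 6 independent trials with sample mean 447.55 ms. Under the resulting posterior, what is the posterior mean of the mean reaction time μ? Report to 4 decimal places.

For Normal data with known variance σ², a Normal(μ₀, σ₀²) prior on μ is conjugate. Posterior precision = 1/σ₀² + n/σ²; posterior mean is the precision-weighted average of μ₀ and x̄.
n·x̄ = 6·447.55 = 2685.3.
σ₀² = 62.91² = 3957.6681, σ² = 63.67² = 4053.8689; σ² + n·σ₀² = 4053.8689 + 6·3957.6681 = 27799.8775.
Posterior mean = (μ₀/σ₀² + n·x̄/σ²)/(1/σ₀² + n/σ²) = (σ²·μ₀ + σ₀²·n·x̄)/(σ² + n·σ₀²) = (4053.8689·410.80 + 3957.6681·2685.3)/27799.8775 = 12292855.49305/27799.8775 = 442.1910.

442.1910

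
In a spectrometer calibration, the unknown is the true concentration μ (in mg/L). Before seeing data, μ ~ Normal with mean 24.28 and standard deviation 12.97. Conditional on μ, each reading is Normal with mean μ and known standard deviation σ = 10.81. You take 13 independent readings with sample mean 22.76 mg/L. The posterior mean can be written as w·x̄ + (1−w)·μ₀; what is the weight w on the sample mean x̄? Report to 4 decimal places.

0.9493

For Normal data with known variance σ², a Normal(μ₀, σ₀²) prior on μ is conjugate. Posterior precision = 1/σ₀² + n/σ²; posterior mean is the precision-weighted average of μ₀ and x̄.
σ₀² = 12.97² = 168.2209, σ² = 10.81² = 116.8561. Prior precision 1/σ₀² = 1/168.2209; data precision n/σ² = 13/116.8561.
w = (n/σ²)/(1/σ₀² + n/σ²) = n·σ₀²/(σ² + n·σ₀²) = 13·168.2209/(116.8561 + 13·168.2209) = 2186.8717/2303.7278 = 0.9493.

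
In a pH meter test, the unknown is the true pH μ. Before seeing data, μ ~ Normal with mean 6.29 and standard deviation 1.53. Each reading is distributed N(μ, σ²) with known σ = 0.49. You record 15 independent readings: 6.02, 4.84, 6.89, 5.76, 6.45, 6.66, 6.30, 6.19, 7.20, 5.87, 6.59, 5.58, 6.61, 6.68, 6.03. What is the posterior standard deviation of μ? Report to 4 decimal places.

For Normal data with known variance σ², a Normal(μ₀, σ₀²) prior on μ is conjugate. Posterior precision = 1/σ₀² + n/σ²; posterior mean is the precision-weighted average of μ₀ and x̄.
σ₀² = 1.53² = 2.3409, σ² = 0.49² = 0.2401; σ² + n·σ₀² = 0.2401 + 15·2.3409 = 35.3536.
Posterior precision = 1/σ₀² + n/σ² = 1/2.3409 + 15/0.2401 = (σ² + n·σ₀²)/(σ₀²σ²) = 35.3536/(2.3409·0.2401); posterior variance σₙ² = σ₀²σ²/(σ² + n·σ₀²) = 2.3409·0.2401/35.3536 = 0.015898.
Posterior SD = √σₙ² = √(2.3409·0.2401/35.3536) = 0.1261.

0.1261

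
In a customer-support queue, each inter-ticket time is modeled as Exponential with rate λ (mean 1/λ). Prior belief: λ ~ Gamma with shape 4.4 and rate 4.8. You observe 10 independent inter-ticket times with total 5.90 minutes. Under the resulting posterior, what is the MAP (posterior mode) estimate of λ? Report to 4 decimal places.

1.2523

With a Gamma(shape α, rate β) prior on the exponential rate λ, the posterior after n observations with total T = Σxᵢ is Gamma(α+n, β+T).
Posterior: Gamma(4.4+10, 4.8+5.90) = Gamma(14.4, 10.70).
Mode = (α−1)/β = 1.2523.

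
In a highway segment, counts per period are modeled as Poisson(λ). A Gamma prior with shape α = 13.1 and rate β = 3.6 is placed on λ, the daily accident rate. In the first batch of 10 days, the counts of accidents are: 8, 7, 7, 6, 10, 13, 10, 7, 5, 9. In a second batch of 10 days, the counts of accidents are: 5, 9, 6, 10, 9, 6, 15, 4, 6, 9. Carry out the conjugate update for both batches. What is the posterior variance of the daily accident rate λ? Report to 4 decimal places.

With a Gamma(shape α, rate β) prior, the Poisson likelihood is conjugate: the posterior is Gamma(α + ΣXᵢ, β + n).
Batch 1: sum of counts S = 82 over n = 10 days.
After batch 1: Gamma(α+S, β+n) = Gamma(13.1+82, 3.6+10) = Gamma(95.1, 13.6).
Batch 2: sum of counts S = 79 over n = 10 days.
After batch 2: Gamma(α+S, β+n) = Gamma(95.1+79, 13.6+10) = Gamma(174.1, 23.6).
Var = α/β² = 174.1/23.6² = 0.3126.

0.3126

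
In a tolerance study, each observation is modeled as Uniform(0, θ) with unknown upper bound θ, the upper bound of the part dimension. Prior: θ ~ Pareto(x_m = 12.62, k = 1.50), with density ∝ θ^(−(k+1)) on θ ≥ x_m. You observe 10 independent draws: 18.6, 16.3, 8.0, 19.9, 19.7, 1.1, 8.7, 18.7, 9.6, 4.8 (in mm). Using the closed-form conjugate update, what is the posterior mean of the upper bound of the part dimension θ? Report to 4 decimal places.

A Pareto(scale x_m, shape k) prior on the upper bound θ of Uniform(0, θ) is conjugate: posterior is Pareto(max(x_m, max xᵢ), k + n).
Sample maximum = 19.9; prior scale x_m = 12.62 → posterior scale = max = 19.90.
Posterior shape = 1.50 + 10 = 11.50.
E[θ|data] = k·x_m/(k−1) = 11.50·19.90/10.50 = 21.7952.

21.7952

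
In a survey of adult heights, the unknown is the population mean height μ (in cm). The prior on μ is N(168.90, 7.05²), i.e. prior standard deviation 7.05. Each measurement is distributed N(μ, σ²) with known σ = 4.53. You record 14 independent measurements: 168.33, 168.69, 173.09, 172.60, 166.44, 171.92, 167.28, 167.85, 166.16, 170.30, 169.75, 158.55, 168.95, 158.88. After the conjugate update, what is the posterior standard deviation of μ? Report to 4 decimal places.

For Normal data with known variance σ², a Normal(μ₀, σ₀²) prior on μ is conjugate. Posterior precision = 1/σ₀² + n/σ²; posterior mean is the precision-weighted average of μ₀ and x̄.
σ₀² = 7.05² = 49.7025, σ² = 4.53² = 20.5209; σ² + n·σ₀² = 20.5209 + 14·49.7025 = 716.3559.
Posterior precision = 1/σ₀² + n/σ² = 1/49.7025 + 14/20.5209 = (σ² + n·σ₀²)/(σ₀²σ²) = 716.3559/(49.7025·20.5209); posterior variance σₙ² = σ₀²σ²/(σ² + n·σ₀²) = 49.7025·20.5209/716.3559 = 1.423790.
Posterior SD = √σₙ² = √(49.7025·20.5209/716.3559) = 1.1932.

1.1932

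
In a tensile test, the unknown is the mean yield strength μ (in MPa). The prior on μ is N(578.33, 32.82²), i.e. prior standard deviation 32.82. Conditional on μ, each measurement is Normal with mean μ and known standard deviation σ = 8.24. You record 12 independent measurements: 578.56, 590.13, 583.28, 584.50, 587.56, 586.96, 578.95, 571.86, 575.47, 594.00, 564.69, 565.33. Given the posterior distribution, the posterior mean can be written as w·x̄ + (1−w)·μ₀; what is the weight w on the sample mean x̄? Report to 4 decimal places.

For Normal data with known variance σ², a Normal(μ₀, σ₀²) prior on μ is conjugate. Posterior precision = 1/σ₀² + n/σ²; posterior mean is the precision-weighted average of μ₀ and x̄.
σ₀² = 32.82² = 1077.1524, σ² = 8.24² = 67.8976. Prior precision 1/σ₀² = 1/1077.1524; data precision n/σ² = 12/67.8976.
w = (n/σ²)/(1/σ₀² + n/σ²) = n·σ₀²/(σ² + n·σ₀²) = 12·1077.1524/(67.8976 + 12·1077.1524) = 12925.8288/12993.7264 = 0.9948.

0.9948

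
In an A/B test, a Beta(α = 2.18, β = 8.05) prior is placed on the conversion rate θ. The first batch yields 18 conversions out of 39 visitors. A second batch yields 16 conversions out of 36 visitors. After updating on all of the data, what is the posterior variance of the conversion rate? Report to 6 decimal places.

The Beta prior is conjugate to a Binomial/Bernoulli likelihood; the update adds successes to α and failures to β.
After batch 1: Beta(2.18+18, 8.05+21) = Beta(20.18, 29.05).
After batch 2: Beta(20.18+16, 29.05+20) = Beta(36.18, 49.05).
Var = αβ/((α+β)²(α+β+1)) = 36.18·49.05/(85.23²·86.23) = 0.002833.

0.002833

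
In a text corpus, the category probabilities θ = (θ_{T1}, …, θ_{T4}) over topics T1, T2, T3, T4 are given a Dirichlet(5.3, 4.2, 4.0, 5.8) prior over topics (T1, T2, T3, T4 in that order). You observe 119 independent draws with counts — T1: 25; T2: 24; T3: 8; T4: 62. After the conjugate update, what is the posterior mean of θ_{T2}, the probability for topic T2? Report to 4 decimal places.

0.2039

The Dirichlet prior is conjugate to the Multinomial likelihood: each posterior αⱼ = prior αⱼ + observed count nⱼ.
Posterior concentration: (30.3, 28.2, 12.0, 67.8), total = 138.3.
E[θ_{T2}|data] = α_{T2}/Σα = 28.2/138.3 = 0.2039.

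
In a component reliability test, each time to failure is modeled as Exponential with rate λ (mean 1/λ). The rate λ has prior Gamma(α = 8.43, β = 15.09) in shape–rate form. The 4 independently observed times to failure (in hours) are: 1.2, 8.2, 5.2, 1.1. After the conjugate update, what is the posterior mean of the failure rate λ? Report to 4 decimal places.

0.4037

With a Gamma(shape α, rate β) prior on the exponential rate λ, the posterior after n observations with total T = Σxᵢ is Gamma(α+n, β+T).
Sum of observations T = 15.7 hours; n = 4.
Posterior: Gamma(8.43+4, 15.09+15.7) = Gamma(12.43, 30.79).
Posterior mean of λ = α/β = 12.43/30.79 = 0.4037.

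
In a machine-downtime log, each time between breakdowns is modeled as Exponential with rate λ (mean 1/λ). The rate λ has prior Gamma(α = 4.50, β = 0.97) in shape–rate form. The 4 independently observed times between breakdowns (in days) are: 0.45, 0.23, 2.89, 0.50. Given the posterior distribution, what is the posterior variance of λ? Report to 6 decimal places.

0.334625

With a Gamma(shape α, rate β) prior on the exponential rate λ, the posterior after n observations with total T = Σxᵢ is Gamma(α+n, β+T).
Sum of observations T = 4.07 days; n = 4.
Posterior: Gamma(4.50+4, 0.97+4.07) = Gamma(8.50, 5.04).
Var = α/β² = 0.334625.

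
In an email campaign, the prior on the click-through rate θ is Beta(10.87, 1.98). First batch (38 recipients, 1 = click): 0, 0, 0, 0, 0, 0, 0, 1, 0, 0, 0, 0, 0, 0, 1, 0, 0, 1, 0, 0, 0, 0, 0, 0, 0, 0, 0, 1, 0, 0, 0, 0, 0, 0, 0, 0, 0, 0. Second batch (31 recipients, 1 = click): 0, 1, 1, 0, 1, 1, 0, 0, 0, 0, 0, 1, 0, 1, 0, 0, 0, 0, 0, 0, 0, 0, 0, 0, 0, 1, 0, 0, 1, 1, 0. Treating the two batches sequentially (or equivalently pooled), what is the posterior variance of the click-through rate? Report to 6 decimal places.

The Beta prior is conjugate to a Binomial/Bernoulli likelihood; the update adds successes to α and failures to β.
After batch 1: Beta(10.87+4, 1.98+34) = Beta(14.87, 35.98).
After batch 2: Beta(14.87+9, 35.98+22) = Beta(23.87, 57.98).
Var = αβ/((α+β)²(α+β+1)) = 23.87·57.98/(81.85²·82.85) = 0.002493.

0.002493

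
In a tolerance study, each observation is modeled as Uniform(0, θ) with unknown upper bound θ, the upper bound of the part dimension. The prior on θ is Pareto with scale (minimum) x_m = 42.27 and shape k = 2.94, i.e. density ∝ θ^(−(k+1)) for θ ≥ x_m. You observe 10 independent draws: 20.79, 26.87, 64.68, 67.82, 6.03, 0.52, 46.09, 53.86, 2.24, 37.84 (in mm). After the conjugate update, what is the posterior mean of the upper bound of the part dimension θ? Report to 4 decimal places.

A Pareto(scale x_m, shape k) prior on the upper bound θ of Uniform(0, θ) is conjugate: posterior is Pareto(max(x_m, max xᵢ), k + n).
Sample maximum = 67.82; prior scale x_m = 42.27 → posterior scale = max = 67.82.
Posterior shape = 2.94 + 10 = 12.94.
E[θ|data] = k·x_m/(k−1) = 12.94·67.82/11.94 = 73.5001.

73.5001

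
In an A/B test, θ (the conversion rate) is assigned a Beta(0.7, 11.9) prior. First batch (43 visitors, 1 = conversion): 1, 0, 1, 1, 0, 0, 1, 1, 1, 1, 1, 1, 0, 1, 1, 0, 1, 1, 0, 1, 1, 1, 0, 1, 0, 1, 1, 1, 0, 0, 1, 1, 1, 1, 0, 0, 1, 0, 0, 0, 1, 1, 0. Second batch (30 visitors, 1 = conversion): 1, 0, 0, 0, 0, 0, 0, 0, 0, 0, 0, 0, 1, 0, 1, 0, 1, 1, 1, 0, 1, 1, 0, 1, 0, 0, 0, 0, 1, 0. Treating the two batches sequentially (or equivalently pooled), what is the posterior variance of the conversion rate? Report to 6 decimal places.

The Beta prior is conjugate to a Binomial/Bernoulli likelihood; the update adds successes to α and failures to β.
After batch 1: Beta(0.7+27, 11.9+16) = Beta(27.7, 27.9).
After batch 2: Beta(27.7+10, 27.9+20) = Beta(37.7, 47.9).
Var = αβ/((α+β)²(α+β+1)) = 37.7·47.9/(85.6²·86.6) = 0.002846.

0.002846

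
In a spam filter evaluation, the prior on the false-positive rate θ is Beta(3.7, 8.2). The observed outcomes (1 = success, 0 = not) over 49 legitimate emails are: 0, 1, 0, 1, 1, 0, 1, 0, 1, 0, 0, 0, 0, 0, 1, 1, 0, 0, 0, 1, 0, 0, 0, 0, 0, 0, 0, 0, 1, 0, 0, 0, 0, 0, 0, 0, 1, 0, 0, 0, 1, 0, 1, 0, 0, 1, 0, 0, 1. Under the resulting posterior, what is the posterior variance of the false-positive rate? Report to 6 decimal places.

The Beta prior is conjugate to a Binomial/Bernoulli likelihood; the update adds successes to α and failures to β.
Posterior: Beta(α+k, β+n−k) = Beta(3.7+14, 8.2+35) = Beta(17.7, 43.2).
Var = αβ/((α+β)²(α+β+1)) = 17.7·43.2/(60.9²·61.9) = 0.003331.

0.003331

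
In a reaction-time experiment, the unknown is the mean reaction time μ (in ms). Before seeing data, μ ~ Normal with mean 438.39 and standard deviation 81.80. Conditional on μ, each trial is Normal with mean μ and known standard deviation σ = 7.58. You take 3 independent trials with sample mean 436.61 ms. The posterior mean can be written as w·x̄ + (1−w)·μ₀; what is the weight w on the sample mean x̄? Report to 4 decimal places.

For Normal data with known variance σ², a Normal(μ₀, σ₀²) prior on μ is conjugate. Posterior precision = 1/σ₀² + n/σ²; posterior mean is the precision-weighted average of μ₀ and x̄.
σ₀² = 81.80² = 6691.24, σ² = 7.58² = 57.4564. Prior precision 1/σ₀² = 1/6691.24; data precision n/σ² = 3/57.4564.
w = (n/σ²)/(1/σ₀² + n/σ²) = n·σ₀²/(σ² + n·σ₀²) = 3·6691.24/(57.4564 + 3·6691.24) = 20073.72/20131.1764 = 0.9971.

0.9971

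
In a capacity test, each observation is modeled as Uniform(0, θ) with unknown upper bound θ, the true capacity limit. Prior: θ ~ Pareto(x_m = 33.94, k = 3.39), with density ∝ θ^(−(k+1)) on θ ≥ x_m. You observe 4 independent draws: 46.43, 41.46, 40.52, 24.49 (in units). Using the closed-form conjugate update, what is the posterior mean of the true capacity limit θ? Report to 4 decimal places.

53.6960

A Pareto(scale x_m, shape k) prior on the upper bound θ of Uniform(0, θ) is conjugate: posterior is Pareto(max(x_m, max xᵢ), k + n).
Sample maximum = 46.43; prior scale x_m = 33.94 → posterior scale = max = 46.43.
Posterior shape = 3.39 + 4 = 7.39.
E[θ|data] = k·x_m/(k−1) = 7.39·46.43/6.39 = 53.6960.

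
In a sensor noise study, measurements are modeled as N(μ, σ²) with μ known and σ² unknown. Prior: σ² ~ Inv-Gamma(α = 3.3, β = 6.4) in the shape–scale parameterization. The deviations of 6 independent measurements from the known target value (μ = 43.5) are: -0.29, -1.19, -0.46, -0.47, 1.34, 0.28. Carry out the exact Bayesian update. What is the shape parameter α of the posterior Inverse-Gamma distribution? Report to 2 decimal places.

With known mean μ and an Inverse-Gamma(α, β) prior on σ², the Normal likelihood is conjugate: posterior is Inv-Gamma(α + n/2, β + Σ(xᵢ−μ)²/2).
Σ(xᵢ−μ)² = (-0.29)² + (-1.19)² + (-0.46)² + (-0.47)² + (1.34)² + (0.28)² = 3.8067.
Posterior: Inv-Gamma(3.3 + 6/2, 6.4 + 3.8067/2) = Inv-Gamma(6.30, 8.30335).
Posterior α = 6.30.

6.30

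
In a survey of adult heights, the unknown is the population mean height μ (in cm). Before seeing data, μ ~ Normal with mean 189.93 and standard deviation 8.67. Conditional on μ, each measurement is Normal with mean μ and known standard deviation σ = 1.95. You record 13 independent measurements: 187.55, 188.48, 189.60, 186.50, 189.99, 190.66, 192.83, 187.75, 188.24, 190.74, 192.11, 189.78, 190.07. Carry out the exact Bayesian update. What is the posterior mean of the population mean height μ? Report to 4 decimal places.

189.5630

For Normal data with known variance σ², a Normal(μ₀, σ₀²) prior on μ is conjugate. Posterior precision = 1/σ₀² + n/σ²; posterior mean is the precision-weighted average of μ₀ and x̄.
Σxᵢ = 187.55 + 188.48 + 189.60 + 186.50 + 189.99 + 190.66 + 192.83 + 187.75 + 188.24 + 190.74 + 192.11 + 189.78 + 190.07 = 2464.3, so n·x̄ = 2464.3.
σ₀² = 8.67² = 75.1689, σ² = 1.95² = 3.8025; σ² + n·σ₀² = 3.8025 + 13·75.1689 = 980.9982.
Posterior mean = (μ₀/σ₀² + n·x̄/σ²)/(1/σ₀² + n/σ²) = (σ²·μ₀ + σ₀²·n·x̄)/(σ² + n·σ₀²) = (3.8025·189.93 + 75.1689·2464.3)/980.9982 = 185960.929095/980.9982 = 189.5630.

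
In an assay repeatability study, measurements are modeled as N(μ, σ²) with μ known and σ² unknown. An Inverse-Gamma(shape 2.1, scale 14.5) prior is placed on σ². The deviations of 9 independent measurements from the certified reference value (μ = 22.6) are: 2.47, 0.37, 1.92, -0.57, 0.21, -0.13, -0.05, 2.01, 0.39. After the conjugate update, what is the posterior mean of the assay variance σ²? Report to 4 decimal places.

With known mean μ and an Inverse-Gamma(α, β) prior on σ², the Normal likelihood is conjugate: posterior is Inv-Gamma(α + n/2, β + Σ(xᵢ−μ)²/2).
Σ(xᵢ−μ)² = (2.47)² + (0.37)² + (1.92)² + (-0.57)² + (0.21)² + (-0.13)² + (-0.05)² + (2.01)² + (0.39)² = 14.5048.
Posterior: Inv-Gamma(2.1 + 9/2, 14.5 + 14.5048/2) = Inv-Gamma(6.60, 21.75240).
E[σ²|data] = β/(α−1) = 21.75240/5.60 = 3.8844.

3.8844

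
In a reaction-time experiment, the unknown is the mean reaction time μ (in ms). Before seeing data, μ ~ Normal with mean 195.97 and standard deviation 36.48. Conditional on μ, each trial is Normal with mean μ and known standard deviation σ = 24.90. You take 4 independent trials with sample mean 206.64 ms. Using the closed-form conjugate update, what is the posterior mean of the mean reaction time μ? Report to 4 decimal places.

For Normal data with known variance σ², a Normal(μ₀, σ₀²) prior on μ is conjugate. Posterior precision = 1/σ₀² + n/σ²; posterior mean is the precision-weighted average of μ₀ and x̄.
n·x̄ = 4·206.64 = 826.56.
σ₀² = 36.48² = 1330.7904, σ² = 24.90² = 620.01; σ² + n·σ₀² = 620.01 + 4·1330.7904 = 5943.1716.
Posterior mean = (μ₀/σ₀² + n·x̄/σ²)/(1/σ₀² + n/σ²) = (σ²·μ₀ + σ₀²·n·x̄)/(σ² + n·σ₀²) = (620.01·195.97 + 1330.7904·826.56)/5943.1716 = 1221481.472724/5943.1716 = 205.5269.

205.5269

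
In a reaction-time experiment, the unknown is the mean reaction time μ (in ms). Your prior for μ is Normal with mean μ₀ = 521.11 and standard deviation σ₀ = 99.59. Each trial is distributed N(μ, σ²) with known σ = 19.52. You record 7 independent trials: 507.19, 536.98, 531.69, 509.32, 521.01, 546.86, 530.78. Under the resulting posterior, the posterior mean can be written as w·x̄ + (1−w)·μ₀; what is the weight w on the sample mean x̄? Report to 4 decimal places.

0.9945

For Normal data with known variance σ², a Normal(μ₀, σ₀²) prior on μ is conjugate. Posterior precision = 1/σ₀² + n/σ²; posterior mean is the precision-weighted average of μ₀ and x̄.
σ₀² = 99.59² = 9918.1681, σ² = 19.52² = 381.0304. Prior precision 1/σ₀² = 1/9918.1681; data precision n/σ² = 7/381.0304.
w = (n/σ²)/(1/σ₀² + n/σ²) = n·σ₀²/(σ² + n·σ₀²) = 7·9918.1681/(381.0304 + 7·9918.1681) = 69427.1767/69808.2071 = 0.9945.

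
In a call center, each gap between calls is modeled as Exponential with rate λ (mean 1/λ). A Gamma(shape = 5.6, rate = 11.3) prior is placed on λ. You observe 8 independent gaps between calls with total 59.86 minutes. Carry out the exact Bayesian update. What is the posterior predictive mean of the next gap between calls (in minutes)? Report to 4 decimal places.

5.6476

With a Gamma(shape α, rate β) prior on the exponential rate λ, the posterior after n observations with total T = Σxᵢ is Gamma(α+n, β+T).
Posterior: Gamma(5.6+8, 11.3+59.86) = Gamma(13.6, 71.16).
The predictive distribution for the next observation is Lomax; its mean is β/(α−1) = 71.16/12.6 = 5.6476.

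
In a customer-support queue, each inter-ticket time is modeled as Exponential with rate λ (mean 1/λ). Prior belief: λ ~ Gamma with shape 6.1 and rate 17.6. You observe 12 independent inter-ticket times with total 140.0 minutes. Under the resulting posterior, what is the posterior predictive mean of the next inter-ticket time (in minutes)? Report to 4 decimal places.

With a Gamma(shape α, rate β) prior on the exponential rate λ, the posterior after n observations with total T = Σxᵢ is Gamma(α+n, β+T).
Posterior: Gamma(6.1+12, 17.6+140.0) = Gamma(18.1, 157.6).
The predictive distribution for the next observation is Lomax; its mean is β/(α−1) = 157.6/17.1 = 9.2164.

9.2164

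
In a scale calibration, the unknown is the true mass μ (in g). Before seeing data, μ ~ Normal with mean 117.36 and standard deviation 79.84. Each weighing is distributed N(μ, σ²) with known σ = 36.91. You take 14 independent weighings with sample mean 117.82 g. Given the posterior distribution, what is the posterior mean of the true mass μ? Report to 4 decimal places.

For Normal data with known variance σ², a Normal(μ₀, σ₀²) prior on μ is conjugate. Posterior precision = 1/σ₀² + n/σ²; posterior mean is the precision-weighted average of μ₀ and x̄.
n·x̄ = 14·117.82 = 1649.48.
σ₀² = 79.84² = 6374.4256, σ² = 36.91² = 1362.3481; σ² + n·σ₀² = 1362.3481 + 14·6374.4256 = 90604.3065.
Posterior mean = (μ₀/σ₀² + n·x̄/σ²)/(1/σ₀² + n/σ²) = (σ²·μ₀ + σ₀²·n·x̄)/(σ² + n·σ₀²) = (1362.3481·117.36 + 6374.4256·1649.48)/90604.3065 = 10674372.711704/90604.3065 = 117.8131.

117.8131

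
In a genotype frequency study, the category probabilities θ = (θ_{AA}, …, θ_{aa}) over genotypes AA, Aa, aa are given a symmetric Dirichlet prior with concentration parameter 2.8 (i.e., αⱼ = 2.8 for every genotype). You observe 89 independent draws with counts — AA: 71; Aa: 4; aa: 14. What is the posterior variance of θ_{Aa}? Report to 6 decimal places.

The Dirichlet prior is conjugate to the Multinomial likelihood: each posterior αⱼ = prior αⱼ + observed count nⱼ.
Posterior concentration: (73.8, 6.8, 16.8), total = 97.4.
Var[θ_j] = α_j(Σα−α_j)/((Σα)²(Σα+1)) = 6.8·90.6/(97.4²·98.4) = 0.000660.

0.000660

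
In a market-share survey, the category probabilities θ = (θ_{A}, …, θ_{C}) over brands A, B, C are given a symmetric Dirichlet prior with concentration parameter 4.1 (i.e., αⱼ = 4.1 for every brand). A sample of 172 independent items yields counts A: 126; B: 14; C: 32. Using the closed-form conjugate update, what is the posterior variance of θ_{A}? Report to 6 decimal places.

The Dirichlet prior is conjugate to the Multinomial likelihood: each posterior αⱼ = prior αⱼ + observed count nⱼ.
Posterior concentration: (130.1, 18.1, 36.1), total = 184.3.
Var[θ_j] = α_j(Σα−α_j)/((Σα)²(Σα+1)) = 130.1·54.2/(184.3²·185.3) = 0.001120.

0.001120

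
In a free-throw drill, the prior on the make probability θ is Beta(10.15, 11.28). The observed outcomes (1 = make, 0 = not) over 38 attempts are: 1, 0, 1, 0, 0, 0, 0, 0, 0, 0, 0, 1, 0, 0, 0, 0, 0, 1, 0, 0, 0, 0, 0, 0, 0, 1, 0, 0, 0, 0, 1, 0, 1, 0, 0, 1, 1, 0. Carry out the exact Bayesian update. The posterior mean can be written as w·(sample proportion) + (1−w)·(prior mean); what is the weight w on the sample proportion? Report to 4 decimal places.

0.6394

The Beta prior is conjugate to a Binomial/Bernoulli likelihood; the update adds successes to α and failures to β.
Posterior mean = (α₀+k)/(α₀+β₀+n) = [n/(α₀+β₀+n)]·(k/n) + [(α₀+β₀)/(α₀+β₀+n)]·α₀/(α₀+β₀), so only n and the prior enter the weight.
The weight on the data is w = n/(α₀+β₀+n) = 38/(10.15+11.28+38) = 38/59.43 = 0.6394.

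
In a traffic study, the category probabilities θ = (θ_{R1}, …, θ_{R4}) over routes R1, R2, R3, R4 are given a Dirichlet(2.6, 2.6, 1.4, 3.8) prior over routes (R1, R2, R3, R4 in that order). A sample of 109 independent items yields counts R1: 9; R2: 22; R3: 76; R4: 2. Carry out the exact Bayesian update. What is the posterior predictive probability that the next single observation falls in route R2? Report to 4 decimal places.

0.2060

The Dirichlet prior is conjugate to the Multinomial likelihood: each posterior αⱼ = prior αⱼ + observed count nⱼ.
Posterior concentration: (11.6, 24.6, 77.4, 5.8), total = 119.4.
P(next = R2 | data) = α_{R2}/Σα = 0.2060.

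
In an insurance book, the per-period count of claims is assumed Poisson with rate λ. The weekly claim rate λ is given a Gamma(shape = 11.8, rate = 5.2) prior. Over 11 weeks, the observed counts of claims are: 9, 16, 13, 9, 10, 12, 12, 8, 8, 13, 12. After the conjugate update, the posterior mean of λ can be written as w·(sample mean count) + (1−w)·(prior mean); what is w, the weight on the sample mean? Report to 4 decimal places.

0.6790

With a Gamma(shape α, rate β) prior, the Poisson likelihood is conjugate: the posterior is Gamma(α + ΣXᵢ, β + n).
Posterior mean = (α₀+S)/(β₀+n) = [n/(β₀+n)]·(S/n) + [β₀/(β₀+n)]·(α₀/β₀), so only n and β₀ enter the weight.
Weight on data w = n/(β₀+n) = 11/(5.2+11) = 11/16.2 = 0.6790.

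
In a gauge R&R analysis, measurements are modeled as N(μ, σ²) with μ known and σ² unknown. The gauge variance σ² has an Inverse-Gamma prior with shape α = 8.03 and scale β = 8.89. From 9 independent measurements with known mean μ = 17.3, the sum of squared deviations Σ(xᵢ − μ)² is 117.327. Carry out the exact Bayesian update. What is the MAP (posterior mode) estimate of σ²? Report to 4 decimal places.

4.9929

With known mean μ and an Inverse-Gamma(α, β) prior on σ², the Normal likelihood is conjugate: posterior is Inv-Gamma(α + n/2, β + Σ(xᵢ−μ)²/2).
Posterior: Inv-Gamma(8.03 + 9/2, 8.89 + 117.327/2) = Inv-Gamma(12.53, 67.5535).
Mode = β/(α+1) = 67.5535/13.53 = 4.9929.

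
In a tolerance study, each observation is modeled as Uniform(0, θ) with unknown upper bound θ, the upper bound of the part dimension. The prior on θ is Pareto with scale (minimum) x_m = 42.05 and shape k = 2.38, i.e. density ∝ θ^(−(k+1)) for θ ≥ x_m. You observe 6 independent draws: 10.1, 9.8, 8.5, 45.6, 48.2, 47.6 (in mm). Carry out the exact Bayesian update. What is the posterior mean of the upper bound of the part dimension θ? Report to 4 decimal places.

A Pareto(scale x_m, shape k) prior on the upper bound θ of Uniform(0, θ) is conjugate: posterior is Pareto(max(x_m, max xᵢ), k + n).
Sample maximum = 48.2; prior scale x_m = 42.05 → posterior scale = max = 48.20.
Posterior shape = 2.38 + 6 = 8.38.
E[θ|data] = k·x_m/(k−1) = 8.38·48.20/7.38 = 54.7312.

54.7312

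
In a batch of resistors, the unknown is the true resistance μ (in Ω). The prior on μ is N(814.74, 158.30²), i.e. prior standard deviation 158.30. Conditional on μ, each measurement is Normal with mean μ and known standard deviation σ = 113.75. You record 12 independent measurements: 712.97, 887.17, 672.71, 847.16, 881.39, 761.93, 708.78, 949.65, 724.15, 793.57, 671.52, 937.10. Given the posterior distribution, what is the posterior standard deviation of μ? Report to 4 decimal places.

For Normal data with known variance σ², a Normal(μ₀, σ₀²) prior on μ is conjugate. Posterior precision = 1/σ₀² + n/σ²; posterior mean is the precision-weighted average of μ₀ and x̄.
σ₀² = 158.30² = 25058.89, σ² = 113.75² = 12939.0625; σ² + n·σ₀² = 12939.0625 + 12·25058.89 = 313645.7425.
Posterior precision = 1/σ₀² + n/σ² = 1/25058.89 + 12/12939.0625 = (σ² + n·σ₀²)/(σ₀²σ²) = 313645.7425/(25058.89·12939.0625); posterior variance σₙ² = σ₀²σ²/(σ² + n·σ₀²) = 25058.89·12939.0625/313645.7425 = 1033.773139.
Posterior SD = √σₙ² = √(25058.89·12939.0625/313645.7425) = 32.1523.

32.1523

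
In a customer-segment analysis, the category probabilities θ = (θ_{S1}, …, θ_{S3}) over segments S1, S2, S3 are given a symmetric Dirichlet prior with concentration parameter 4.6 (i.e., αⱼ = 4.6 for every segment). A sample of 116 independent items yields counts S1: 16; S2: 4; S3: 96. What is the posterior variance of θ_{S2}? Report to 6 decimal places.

0.000473

The Dirichlet prior is conjugate to the Multinomial likelihood: each posterior αⱼ = prior αⱼ + observed count nⱼ.
Posterior concentration: (20.6, 8.6, 100.6), total = 129.8.
Var[θ_j] = α_j(Σα−α_j)/((Σα)²(Σα+1)) = 8.6·121.2/(129.8²·130.8) = 0.000473.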